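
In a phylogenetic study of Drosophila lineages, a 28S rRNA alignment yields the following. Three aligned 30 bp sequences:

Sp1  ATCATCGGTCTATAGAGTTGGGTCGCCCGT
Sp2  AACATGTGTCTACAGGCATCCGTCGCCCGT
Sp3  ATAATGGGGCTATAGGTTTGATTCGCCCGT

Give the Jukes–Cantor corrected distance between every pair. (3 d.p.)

d(Sp1,Sp2) = 0.383, d(Sp1,Sp3) = 0.280, d(Sp2,Sp3) = 0.441

Sp1–Sp2: 9/30 sites differ → p = 0.3, d = −0.75 ln(1 − 0.4) = 0.383119 ≈ 0.383.
Sp1–Sp3: 7/30 sites differ → p ≈ 0.233333, d = −0.75 ln(1 − 0.311111) = 0.279506 ≈ 0.280.
Sp2–Sp3: 10/30 sites differ → p ≈ 0.333333, d = −0.75 ln(1 − 0.444444) = 0.440839 ≈ 0.441.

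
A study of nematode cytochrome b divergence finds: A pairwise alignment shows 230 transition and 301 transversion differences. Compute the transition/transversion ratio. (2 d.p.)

0.76

R = 230/301 = 0.764119… ≈ 0.76 (to 2 d.p.).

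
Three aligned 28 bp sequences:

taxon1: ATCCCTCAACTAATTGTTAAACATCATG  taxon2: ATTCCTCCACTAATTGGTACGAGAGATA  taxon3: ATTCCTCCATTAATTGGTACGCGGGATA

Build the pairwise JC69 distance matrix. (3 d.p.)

taxon1–taxon2: 10/28 sites differ → p ≈ 0.357143, d = −0.75 ln(1 − 0.476191) = 0.484971 ≈ 0.485.
taxon1–taxon3: 10/28 sites differ → p ≈ 0.357143, d = −0.75 ln(1 − 0.476191) = 0.484971 ≈ 0.485.
taxon2–taxon3: 3/28 sites differ → p ≈ 0.107143, d = −0.75 ln(1 − 0.142857) = 0.115613 ≈ 0.116.

d(taxon1,taxon2) = 0.485, d(taxon1,taxon3) = 0.485, d(taxon2,taxon3) = 0.116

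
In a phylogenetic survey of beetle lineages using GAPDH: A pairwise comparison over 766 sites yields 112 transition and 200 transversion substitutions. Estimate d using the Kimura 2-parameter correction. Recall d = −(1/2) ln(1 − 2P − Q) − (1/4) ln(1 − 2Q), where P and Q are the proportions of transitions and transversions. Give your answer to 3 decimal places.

P = 112/766 ≈ 0.146214 and Q = 200/766 ≈ 0.261097.
Under the Kimura two-parameter model, d = −½ ln(1 − 2P − Q) − ¼ ln(1 − 2Q).
1 − 2P − Q = 0.446475, giving −½ ln(0.446475) = 0.403186.
1 − 2Q = 0.477806, giving −¼ ln(0.477806) = 0.184638.
d = 0.403186 + 0.184638 = 0.587824.

0.588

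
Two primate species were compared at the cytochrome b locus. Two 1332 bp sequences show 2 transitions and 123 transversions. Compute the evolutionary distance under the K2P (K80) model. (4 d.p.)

0.1011

P = 2/1332 ≈ 0.001502 and Q = 123/1332 ≈ 0.092342.
Under the Kimura two-parameter model, d = −½ ln(1 − 2P − Q) − ¼ ln(1 − 2Q).
1 − 2P − Q = 0.904654, giving −½ ln(0.904654) = 0.050101.
1 − 2Q = 0.815316, giving −¼ ln(0.815316) = 0.051045.
d = 0.050101 + 0.051045 = 0.101146.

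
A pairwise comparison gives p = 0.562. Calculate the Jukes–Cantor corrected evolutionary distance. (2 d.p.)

1.04

d = −(3/4) ln(1 − 4p/3) = −0.75 ln(1 − 0.749333) = −0.75 ln(0.250667)
  = −0.75 × (-1.383630) = 1.037723 substitutions/site.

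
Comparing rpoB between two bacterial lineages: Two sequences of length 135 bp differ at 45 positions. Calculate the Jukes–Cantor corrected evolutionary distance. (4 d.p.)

p = 45/135 ≈ 0.333333.
d = −(3/4) ln(1 − 4p/3) = −0.75 ln(1 − 0.444444) = −0.75 ln(0.555556)
  = −0.75 × (-0.587786) = 0.440840 substitutions/site.

0.4408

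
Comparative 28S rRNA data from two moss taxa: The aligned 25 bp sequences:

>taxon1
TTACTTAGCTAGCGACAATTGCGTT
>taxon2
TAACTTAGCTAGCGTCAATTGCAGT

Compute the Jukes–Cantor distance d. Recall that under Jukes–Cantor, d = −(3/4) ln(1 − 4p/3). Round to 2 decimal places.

0.18

The sequences differ at 4 of 25 sites (2, 15, 23, 24), so p = 4/25 = 0.16.
d = −(3/4) ln(1 − 4p/3) = −0.75 ln(1 − 0.213333) = −0.75 ln(0.786667)
  = −0.75 × (-0.239950) = 0.179963 substitutions/site.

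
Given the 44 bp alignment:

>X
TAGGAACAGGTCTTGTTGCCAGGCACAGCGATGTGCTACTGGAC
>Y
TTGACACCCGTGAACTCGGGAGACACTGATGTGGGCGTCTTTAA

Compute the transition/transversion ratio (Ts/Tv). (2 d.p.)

Transitions are A↔G and C↔T; transversions are all other mismatches.
Transitions: 4. Transversions: 19.
R = 4/19 = 0.210526… ≈ 0.21 (to 2 d.p.).

0.21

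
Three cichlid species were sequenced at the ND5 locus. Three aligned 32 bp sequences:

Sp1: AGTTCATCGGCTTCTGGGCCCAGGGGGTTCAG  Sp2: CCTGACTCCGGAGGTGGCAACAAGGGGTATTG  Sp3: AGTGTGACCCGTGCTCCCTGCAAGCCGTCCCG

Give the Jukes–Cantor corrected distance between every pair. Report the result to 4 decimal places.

Sp1–Sp2: 17/32 sites differ → p = 0.53125, d = −0.75 ln(1 − 0.708333) = 0.924107 ≈ 0.9241.
Sp1–Sp3: 18/32 sites differ → p = 0.5625, d = −0.75 ln(1 − 0.75) = 1.039721 ≈ 1.0397.
Sp2–Sp3: 17/32 sites differ → p = 0.53125, d = −0.75 ln(1 − 0.708333) = 0.924107 ≈ 0.9241.

d(Sp1,Sp2) = 0.9241, d(Sp1,Sp3) = 1.0397, d(Sp2,Sp3) = 0.9241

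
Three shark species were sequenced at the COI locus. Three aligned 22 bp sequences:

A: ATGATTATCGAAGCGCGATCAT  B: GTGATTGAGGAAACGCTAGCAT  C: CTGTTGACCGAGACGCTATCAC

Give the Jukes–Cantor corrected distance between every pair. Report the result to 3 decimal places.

A–B: 7/22 sites differ → p ≈ 0.318182, d = −0.75 ln(1 − 0.424243) = 0.414052 ≈ 0.414.
A–C: 8/22 sites differ → p ≈ 0.363636, d = −0.75 ln(1 − 0.484848) = 0.497470 ≈ 0.497.
B–C: 9/22 sites differ → p ≈ 0.409091, d = −0.75 ln(1 − 0.545455) = 0.591344 ≈ 0.591.

d(A,B) = 0.414, d(A,C) = 0.497, d(B,C) = 0.591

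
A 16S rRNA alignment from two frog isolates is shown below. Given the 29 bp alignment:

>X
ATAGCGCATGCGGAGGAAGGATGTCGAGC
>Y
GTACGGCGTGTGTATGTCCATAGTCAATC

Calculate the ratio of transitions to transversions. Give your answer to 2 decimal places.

Transitions are A↔G and C↔T; transversions are all other mismatches.
Transitions: 5. Transversions: 10.
R = 5/10 = 0.50.

0.50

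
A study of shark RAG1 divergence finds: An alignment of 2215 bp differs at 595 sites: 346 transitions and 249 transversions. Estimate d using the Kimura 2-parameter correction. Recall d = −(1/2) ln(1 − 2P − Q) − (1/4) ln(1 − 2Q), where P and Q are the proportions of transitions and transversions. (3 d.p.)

P = 346/2215 ≈ 0.156208 and Q = 249/2215 ≈ 0.112415.
Under the Kimura two-parameter model, d = −½ ln(1 − 2P − Q) − ¼ ln(1 − 2Q).
1 − 2P − Q = 0.575169, giving −½ ln(0.575169) = 0.276546.
1 − 2Q = 0.77517, giving −¼ ln(0.77517) = 0.063668.
d = 0.276546 + 0.063668 = 0.340214.

0.340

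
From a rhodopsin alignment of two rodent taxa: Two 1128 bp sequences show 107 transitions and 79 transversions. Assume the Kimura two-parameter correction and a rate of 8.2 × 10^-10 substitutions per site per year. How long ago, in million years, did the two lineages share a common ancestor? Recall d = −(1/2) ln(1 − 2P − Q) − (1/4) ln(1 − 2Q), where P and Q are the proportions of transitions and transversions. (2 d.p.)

114.70

P = 107/1128 ≈ 0.094858 and Q = 79/1128 ≈ 0.070035.
Under the Kimura two-parameter model, d = −½ ln(1 − 2P − Q) − ¼ ln(1 − 2Q).
1 − 2P − Q = 0.740249, giving −½ ln(0.740249) = 0.150384.
1 − 2Q = 0.85993, giving −¼ ln(0.85993) = 0.037726.
d = 0.150384 + 0.037726 = 0.188110.
Under a molecular clock d = 2μt, so t = d/(2μ) = 0.188110 / (2 × 8.2 × 10^-10) = 114.70 million years.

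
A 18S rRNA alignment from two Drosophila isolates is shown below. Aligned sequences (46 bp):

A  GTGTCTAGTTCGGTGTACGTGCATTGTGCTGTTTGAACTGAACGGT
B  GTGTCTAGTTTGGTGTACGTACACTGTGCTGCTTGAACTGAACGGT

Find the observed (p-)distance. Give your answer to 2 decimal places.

0.09

The sequences differ at 4 of 46 positions (sites 11, 21, 24, 32).
p = 4/46 = 0.086956… ≈ 0.09 (to 2 d.p.).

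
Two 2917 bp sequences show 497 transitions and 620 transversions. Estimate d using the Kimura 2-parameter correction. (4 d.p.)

P = 497/2917 ≈ 0.170381 and Q = 620/2917 ≈ 0.212547.
Under the Kimura two-parameter model, d = −½ ln(1 − 2P − Q) − ¼ ln(1 − 2Q).
1 − 2P − Q = 0.446691, giving −½ ln(0.446691) = 0.402944.
1 − 2Q = 0.574906, giving −¼ ln(0.574906) = 0.138387.
d = 0.402944 + 0.138387 = 0.541331.

0.5413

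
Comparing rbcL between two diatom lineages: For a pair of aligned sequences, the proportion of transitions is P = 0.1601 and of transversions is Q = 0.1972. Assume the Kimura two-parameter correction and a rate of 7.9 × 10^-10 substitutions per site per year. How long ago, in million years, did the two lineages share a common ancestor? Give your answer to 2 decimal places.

309.92

Under the Kimura two-parameter model, d = −½ ln(1 − 2P − Q) − ¼ ln(1 − 2Q).
1 − 2P − Q = 0.4826, giving −½ ln(0.4826) = 0.364284.
1 − 2Q = 0.6056, giving −¼ ln(0.6056) = 0.125384.
d = 0.364284 + 0.125384 = 0.489668.
Under a molecular clock d = 2μt, so t = d/(2μ) = 0.489668 / (2 × 7.9 × 10^-10) = 309.92 million years.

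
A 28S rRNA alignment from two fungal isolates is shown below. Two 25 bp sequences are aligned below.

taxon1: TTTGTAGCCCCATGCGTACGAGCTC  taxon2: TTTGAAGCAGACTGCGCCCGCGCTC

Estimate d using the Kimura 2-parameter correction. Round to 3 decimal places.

0.428

Of 25 sites, 1 differences are transitions and 7 are transversions, so P = 1/25 = 0.04 and Q = 7/25 = 0.28.
Under the Kimura two-parameter model, d = −½ ln(1 − 2P − Q) − ¼ ln(1 − 2Q).
1 − 2P − Q = 0.64, giving −½ ln(0.64) = 0.223144.
1 − 2Q = 0.44, giving −¼ ln(0.44) = 0.205245.
d = 0.223144 + 0.205245 = 0.428389.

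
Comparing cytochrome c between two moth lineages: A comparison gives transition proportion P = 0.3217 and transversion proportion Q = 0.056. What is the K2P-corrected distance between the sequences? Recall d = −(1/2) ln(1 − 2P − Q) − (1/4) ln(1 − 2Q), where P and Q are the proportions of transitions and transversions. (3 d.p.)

0.631

Under the Kimura two-parameter model, d = −½ ln(1 − 2P − Q) − ¼ ln(1 − 2Q).
1 − 2P − Q = 0.3006, giving −½ ln(0.3006) = 0.600987.
1 − 2Q = 0.888, giving −¼ ln(0.888) = 0.029696.
d = 0.600987 + 0.029696 = 0.630683.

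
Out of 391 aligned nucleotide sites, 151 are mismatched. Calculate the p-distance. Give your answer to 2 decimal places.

p = 151/391 = 0.386189… ≈ 0.39 (to 2 d.p.).

0.39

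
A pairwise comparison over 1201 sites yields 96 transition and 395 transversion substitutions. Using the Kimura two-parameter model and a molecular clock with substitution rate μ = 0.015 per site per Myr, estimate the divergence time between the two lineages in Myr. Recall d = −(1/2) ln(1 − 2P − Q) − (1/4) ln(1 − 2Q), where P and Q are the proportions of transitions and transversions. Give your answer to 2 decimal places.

P = 96/1201 ≈ 0.079933 and Q = 395/1201 ≈ 0.328893.
Under the Kimura two-parameter model, d = −½ ln(1 − 2P − Q) − ¼ ln(1 − 2Q).
1 − 2P − Q = 0.511241, giving −½ ln(0.511241) = 0.335457.
1 − 2Q = 0.342214, giving −¼ ln(0.342214) = 0.268080.
d = 0.335457 + 0.268080 = 0.603537.
Under a molecular clock d = 2μt, so t = d/(2μ) = 0.603537 / (2 × 0.015) = 20.12 Myr.

20.12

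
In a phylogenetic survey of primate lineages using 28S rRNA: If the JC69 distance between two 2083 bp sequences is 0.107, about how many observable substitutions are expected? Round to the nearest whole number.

Invert JC69: p = (3/4)(1 − e^(−4d/3)) = 0.75 × (1 − e^(-0.142667)) = 0.75 × (1 − 0.867043) = 0.099718.
Expected differing sites = pL ≈ 0.099718 × 2083 = 207.712594 ≈ 208.

208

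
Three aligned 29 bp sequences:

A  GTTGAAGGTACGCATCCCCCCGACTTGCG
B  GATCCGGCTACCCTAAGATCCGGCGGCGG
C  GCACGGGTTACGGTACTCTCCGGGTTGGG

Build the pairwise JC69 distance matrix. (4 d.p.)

A–B: 17/29 sites differ → p ≈ 0.586207, d = −0.75 ln(1 − 0.781609) = 1.141101 ≈ 1.1411.
A–C: 14/29 sites differ → p ≈ 0.482759, d = −0.75 ln(1 − 0.643679) = 0.773942 ≈ 0.7739.
B–C: 13/29 sites differ → p ≈ 0.448276, d = −0.75 ln(1 − 0.597701) = 0.682920 ≈ 0.6829.

d(A,B) = 1.1411, d(A,C) = 0.7739, d(B,C) = 0.6829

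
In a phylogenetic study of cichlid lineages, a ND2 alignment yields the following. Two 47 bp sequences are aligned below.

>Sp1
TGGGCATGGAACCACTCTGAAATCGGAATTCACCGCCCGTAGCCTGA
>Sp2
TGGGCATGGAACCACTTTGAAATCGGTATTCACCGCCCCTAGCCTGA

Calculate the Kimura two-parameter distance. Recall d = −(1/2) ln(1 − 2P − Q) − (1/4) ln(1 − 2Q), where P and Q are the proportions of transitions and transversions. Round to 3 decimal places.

0.067

Of 47 sites, 1 differences are transitions and 2 are transversions, so P = 1/47 ≈ 0.021277 and Q = 2/47 ≈ 0.042553.
Under the Kimura two-parameter model, d = −½ ln(1 − 2P − Q) − ¼ ln(1 − 2Q).
1 − 2P − Q = 0.914893, giving −½ ln(0.914893) = 0.044474.
1 − 2Q = 0.914894, giving −¼ ln(0.914894) = 0.022237.
d = 0.044474 + 0.022237 = 0.066711.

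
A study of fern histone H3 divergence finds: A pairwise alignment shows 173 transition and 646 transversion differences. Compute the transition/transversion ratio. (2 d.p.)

0.27

R = 173/646 = 0.267801… ≈ 0.27 (to 2 d.p.).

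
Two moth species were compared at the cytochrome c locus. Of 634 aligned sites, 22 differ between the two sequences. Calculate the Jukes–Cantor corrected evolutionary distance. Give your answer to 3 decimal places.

p = 22/634 ≈ 0.0347.
d = −(3/4) ln(1 − 4p/3) = −0.75 ln(1 − 0.046267) = −0.75 ln(0.953733)
  = −0.75 × (-0.047372) = 0.035529 substitutions/site.

0.036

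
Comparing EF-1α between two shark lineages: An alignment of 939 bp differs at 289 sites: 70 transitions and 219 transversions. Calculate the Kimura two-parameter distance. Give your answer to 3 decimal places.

0.398

P = 70/939 ≈ 0.074547 and Q = 219/939 ≈ 0.233227.
Under the Kimura two-parameter model, d = −½ ln(1 − 2P − Q) − ¼ ln(1 − 2Q).
1 − 2P − Q = 0.617679, giving −½ ln(0.617679) = 0.240893.
1 − 2Q = 0.533546, giving −¼ ln(0.533546) = 0.157052.
d = 0.240893 + 0.157052 = 0.397945.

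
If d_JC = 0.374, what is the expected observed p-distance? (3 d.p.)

0.294

p = (3/4)(1 − e^(−4d/3)) = 0.75 × (1 − e^(-0.498667)) = 0.75 × (1 − 0.607340) = 0.294495.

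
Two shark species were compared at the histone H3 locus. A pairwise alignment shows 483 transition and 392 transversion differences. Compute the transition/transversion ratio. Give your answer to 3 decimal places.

R = 483/392 = 1.232142… ≈ 1.232 (to 3 d.p.).

1.232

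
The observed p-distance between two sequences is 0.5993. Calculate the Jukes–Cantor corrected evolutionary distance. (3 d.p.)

1.204

d = −(3/4) ln(1 − 4p/3) = −0.75 ln(1 − 0.799067) = −0.75 ln(0.200933)
  = −0.75 × (-1.604784) = 1.203588 substitutions/site.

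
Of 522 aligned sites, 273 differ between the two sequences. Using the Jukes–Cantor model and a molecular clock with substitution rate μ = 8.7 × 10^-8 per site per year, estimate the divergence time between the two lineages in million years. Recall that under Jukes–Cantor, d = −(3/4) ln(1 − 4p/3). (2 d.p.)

5.15

p = 273/522 ≈ 0.522989.
d = −(3/4) ln(1 − 4p/3) = −0.75 ln(1 − 0.697319) = −0.75 ln(0.302681)
  = −0.75 × (-1.195076) = 0.896307 substitutions/site.
Under a molecular clock d = 2μt, so t = d/(2μ) = 0.896307 / (2 × 8.7 × 10^-8) = 5.15 million years.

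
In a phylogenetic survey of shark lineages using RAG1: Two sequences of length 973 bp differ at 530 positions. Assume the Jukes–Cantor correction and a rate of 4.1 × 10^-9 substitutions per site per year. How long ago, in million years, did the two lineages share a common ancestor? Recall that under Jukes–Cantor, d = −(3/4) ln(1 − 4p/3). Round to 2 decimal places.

p = 530/973 ≈ 0.544707.
d = −(3/4) ln(1 − 4p/3) = −0.75 ln(1 − 0.726276) = −0.75 ln(0.273724)
  = −0.75 × (-1.295635) = 0.971726 substitutions/site.
Under a molecular clock d = 2μt, so t = d/(2μ) = 0.971726 / (2 × 4.1 × 10^-9) = 118.50 million years.

118.50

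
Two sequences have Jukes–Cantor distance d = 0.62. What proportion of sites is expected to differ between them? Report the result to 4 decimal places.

p = (3/4)(1 − e^(−4d/3)) = 0.75 × (1 − e^(-0.826667)) = 0.75 × (1 − 0.437505) = 0.421871.

0.4219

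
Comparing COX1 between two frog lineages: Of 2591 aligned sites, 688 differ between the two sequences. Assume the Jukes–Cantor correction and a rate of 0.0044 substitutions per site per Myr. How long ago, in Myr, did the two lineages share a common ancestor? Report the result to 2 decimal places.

37.25

p = 688/2591 ≈ 0.265535.
d = −(3/4) ln(1 − 4p/3) = −0.75 ln(1 − 0.354047) = −0.75 ln(0.645953)
  = −0.75 × (-0.437029) = 0.327772 substitutions/site.
Under a molecular clock d = 2μt, so t = d/(2μ) = 0.327772 / (2 × 0.0044) = 37.25 Myr.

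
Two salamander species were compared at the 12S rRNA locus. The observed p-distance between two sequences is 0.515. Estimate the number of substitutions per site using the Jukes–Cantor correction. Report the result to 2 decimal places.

0.87

d = −(3/4) ln(1 − 4p/3) = −0.75 ln(1 − 0.686667) = −0.75 ln(0.313333)
  = −0.75 × (-1.160489) = 0.870367 substitutions/site.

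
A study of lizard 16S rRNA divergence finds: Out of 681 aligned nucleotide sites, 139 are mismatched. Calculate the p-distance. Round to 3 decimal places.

p = 139/681 = 0.204111… ≈ 0.204 (to 3 d.p.).

0.204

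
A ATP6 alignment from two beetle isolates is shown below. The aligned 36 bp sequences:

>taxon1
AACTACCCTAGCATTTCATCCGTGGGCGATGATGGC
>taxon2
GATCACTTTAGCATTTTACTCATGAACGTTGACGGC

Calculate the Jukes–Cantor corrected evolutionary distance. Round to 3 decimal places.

The sequences differ at 13 of 36 sites, so p = 13/36 ≈ 0.361111.
d = −(3/4) ln(1 − 4p/3) = −0.75 ln(1 − 0.481481) = −0.75 ln(0.518519)
  = −0.75 × (-0.656779) = 0.492584 substitutions/site.

0.493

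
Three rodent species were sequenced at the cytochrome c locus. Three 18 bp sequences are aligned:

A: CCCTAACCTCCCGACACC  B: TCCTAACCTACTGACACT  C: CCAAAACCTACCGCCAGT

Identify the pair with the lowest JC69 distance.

A–B: 4/18 differ, p = 0.222, d = 0.264.
A–C: 6/18 differ, p = 0.333, d = 0.441.
B–C: 6/18 differ, p = 0.333, d = 0.441.
The smallest distance is between A and B.

A and B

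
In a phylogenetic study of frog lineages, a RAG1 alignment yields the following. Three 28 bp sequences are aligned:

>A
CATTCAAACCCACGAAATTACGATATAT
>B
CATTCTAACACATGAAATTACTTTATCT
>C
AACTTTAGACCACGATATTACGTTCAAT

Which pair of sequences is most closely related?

A and B

A–B: 6/28 differ, p = 0.214, d = 0.252.
A–C: 10/28 differ, p = 0.357, d = 0.485.
B–C: 12/28 differ, p = 0.429, d = 0.635.
The smallest distance is between A and B.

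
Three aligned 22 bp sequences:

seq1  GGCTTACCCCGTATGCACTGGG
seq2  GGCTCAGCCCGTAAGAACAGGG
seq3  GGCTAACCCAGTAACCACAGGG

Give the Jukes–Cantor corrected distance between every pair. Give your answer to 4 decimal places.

seq1–seq2: 5/22 sites differ → p ≈ 0.227273, d = −0.75 ln(1 − 0.303031) = 0.270761 ≈ 0.2708.
seq1–seq3: 5/22 sites differ → p ≈ 0.227273, d = −0.75 ln(1 − 0.303031) = 0.270761 ≈ 0.2708.
seq2–seq3: 5/22 sites differ → p ≈ 0.227273, d = −0.75 ln(1 − 0.303031) = 0.270761 ≈ 0.2708.

d(seq1,seq2) = 0.2708, d(seq1,seq3) = 0.2708, d(seq2,seq3) = 0.2708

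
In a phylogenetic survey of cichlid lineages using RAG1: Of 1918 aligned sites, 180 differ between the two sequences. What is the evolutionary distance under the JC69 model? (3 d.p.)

p = 180/1918 ≈ 0.093848.
d = −(3/4) ln(1 − 4p/3) = −0.75 ln(1 − 0.125131) = −0.75 ln(0.874869)
  = −0.75 × (-0.133681) = 0.100261 substitutions/site.

0.100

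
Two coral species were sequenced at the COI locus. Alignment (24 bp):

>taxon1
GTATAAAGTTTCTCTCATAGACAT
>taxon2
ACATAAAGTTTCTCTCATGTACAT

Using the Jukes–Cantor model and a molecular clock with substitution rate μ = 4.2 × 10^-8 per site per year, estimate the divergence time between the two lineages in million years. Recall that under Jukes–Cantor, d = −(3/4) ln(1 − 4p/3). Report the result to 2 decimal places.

2.24

The sequences differ at 4 of 24 sites (1, 2, 19, 20), so p = 4/24 ≈ 0.166667.
d = −(3/4) ln(1 − 4p/3) = −0.75 ln(1 − 0.222223) = −0.75 ln(0.777777)
  = −0.75 × (-0.251315) = 0.188486 substitutions/site.
Under a molecular clock d = 2μt, so t = d/(2μ) = 0.188486 / (2 × 4.2 × 10^-8) = 2.24 million years.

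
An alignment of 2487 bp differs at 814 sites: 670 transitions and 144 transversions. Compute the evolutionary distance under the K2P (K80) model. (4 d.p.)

P = 670/2487 ≈ 0.269401 and Q = 144/2487 ≈ 0.057901.
Under the Kimura two-parameter model, d = −½ ln(1 − 2P − Q) − ¼ ln(1 − 2Q).
1 − 2P − Q = 0.403297, giving −½ ln(0.403297) = 0.454041.
1 − 2Q = 0.884198, giving −¼ ln(0.884198) = 0.030769.
d = 0.454041 + 0.030769 = 0.484810.

0.4848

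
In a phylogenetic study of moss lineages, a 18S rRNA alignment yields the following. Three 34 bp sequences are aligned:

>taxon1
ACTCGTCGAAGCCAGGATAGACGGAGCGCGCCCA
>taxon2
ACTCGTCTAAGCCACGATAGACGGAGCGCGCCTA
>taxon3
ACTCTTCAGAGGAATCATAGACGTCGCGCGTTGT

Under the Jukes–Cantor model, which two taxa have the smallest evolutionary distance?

taxon1–taxon2: 3/34 differ, p = 0.088, d = 0.094.
taxon1–taxon3: 13/34 differ, p = 0.382, d = 0.535.
taxon2–taxon3: 13/34 differ, p = 0.382, d = 0.535.
The smallest distance is between taxon1 and taxon2.

taxon1 and taxon2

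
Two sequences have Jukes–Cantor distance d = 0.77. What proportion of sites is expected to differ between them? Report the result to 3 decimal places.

0.481

p = (3/4)(1 − e^(−4d/3)) = 0.75 × (1 − e^(-1.026667)) = 0.75 × (1 − 0.358199) = 0.481351.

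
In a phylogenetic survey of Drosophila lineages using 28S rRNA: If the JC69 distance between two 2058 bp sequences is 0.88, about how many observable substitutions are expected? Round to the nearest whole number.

Invert JC69: p = (3/4)(1 − e^(−4d/3)) = 0.75 × (1 − e^(-1.173333)) = 0.75 × (1 − 0.309334) = 0.518000.
Expected differing sites = pL ≈ 0.518000 × 2058 = 1066.044 ≈ 1066.

1066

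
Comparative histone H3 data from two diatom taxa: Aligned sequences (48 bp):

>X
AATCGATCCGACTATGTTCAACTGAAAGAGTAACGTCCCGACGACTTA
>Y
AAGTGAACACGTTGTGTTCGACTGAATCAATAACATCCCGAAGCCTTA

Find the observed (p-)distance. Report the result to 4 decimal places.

The sequences differ at 15 of 48 positions.
p = 15/48 = 0.3125.

0.3125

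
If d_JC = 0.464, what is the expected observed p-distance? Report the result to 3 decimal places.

0.346

p = (3/4)(1 − e^(−4d/3)) = 0.75 × (1 − e^(-0.618667)) = 0.75 × (1 − 0.538662) = 0.346004.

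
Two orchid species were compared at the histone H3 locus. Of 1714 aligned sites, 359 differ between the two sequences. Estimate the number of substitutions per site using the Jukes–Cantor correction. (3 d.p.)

p = 359/1714 ≈ 0.209452.
d = −(3/4) ln(1 − 4p/3) = −0.75 ln(1 − 0.279269) = −0.75 ln(0.720731)
  = −0.75 × (-0.327489) = 0.245617 substitutions/site.

0.246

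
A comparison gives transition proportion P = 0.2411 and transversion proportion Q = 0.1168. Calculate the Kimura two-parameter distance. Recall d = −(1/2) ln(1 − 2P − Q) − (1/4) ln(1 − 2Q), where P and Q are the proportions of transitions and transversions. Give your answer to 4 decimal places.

0.5234

Under the Kimura two-parameter model, d = −½ ln(1 − 2P − Q) − ¼ ln(1 − 2Q).
1 − 2P − Q = 0.401, giving −½ ln(0.401) = 0.456897.
1 − 2Q = 0.7664, giving −¼ ln(0.7664) = 0.066513.
d = 0.456897 + 0.066513 = 0.523410.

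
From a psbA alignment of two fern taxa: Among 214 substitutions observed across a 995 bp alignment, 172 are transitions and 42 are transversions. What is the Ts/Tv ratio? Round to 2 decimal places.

4.10

R = 172/42 = 4.095238… ≈ 4.10 (to 2 d.p.).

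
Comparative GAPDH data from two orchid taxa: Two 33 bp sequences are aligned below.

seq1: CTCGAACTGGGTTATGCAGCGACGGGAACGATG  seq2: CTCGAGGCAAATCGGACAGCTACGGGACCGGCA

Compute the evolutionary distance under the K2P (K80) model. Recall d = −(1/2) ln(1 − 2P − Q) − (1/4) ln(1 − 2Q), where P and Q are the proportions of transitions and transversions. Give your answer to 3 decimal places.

0.845

Of 33 sites, 11 differences are transitions and 4 are transversions, so P = 11/33 ≈ 0.333333 and Q = 4/33 ≈ 0.121212.
Under the Kimura two-parameter model, d = −½ ln(1 − 2P − Q) − ¼ ln(1 − 2Q).
1 − 2P − Q = 0.212122, giving −½ ln(0.212122) = 0.775297.
1 − 2Q = 0.757576, giving −¼ ln(0.757576) = 0.069408.
d = 0.775297 + 0.069408 = 0.844705.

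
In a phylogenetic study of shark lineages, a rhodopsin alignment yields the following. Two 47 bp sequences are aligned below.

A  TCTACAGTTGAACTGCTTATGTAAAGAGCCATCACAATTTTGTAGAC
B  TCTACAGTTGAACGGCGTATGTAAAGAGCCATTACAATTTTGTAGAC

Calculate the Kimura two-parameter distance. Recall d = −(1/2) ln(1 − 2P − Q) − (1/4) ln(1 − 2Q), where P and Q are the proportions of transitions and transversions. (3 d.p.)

0.067

Of 47 sites, 1 differences are transitions and 2 are transversions, so P = 1/47 ≈ 0.021277 and Q = 2/47 ≈ 0.042553.
Under the Kimura two-parameter model, d = −½ ln(1 − 2P − Q) − ¼ ln(1 − 2Q).
1 − 2P − Q = 0.914893, giving −½ ln(0.914893) = 0.044474.
1 − 2Q = 0.914894, giving −¼ ln(0.914894) = 0.022237.
d = 0.044474 + 0.022237 = 0.066711.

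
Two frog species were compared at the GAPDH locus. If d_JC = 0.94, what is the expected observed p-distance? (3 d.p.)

0.536

p = (3/4)(1 − e^(−4d/3)) = 0.75 × (1 − e^(-1.253333)) = 0.75 × (1 − 0.285551) = 0.535837.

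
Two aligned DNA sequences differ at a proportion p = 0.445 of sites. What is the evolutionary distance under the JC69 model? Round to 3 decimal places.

0.675

d = −(3/4) ln(1 − 4p/3) = −0.75 ln(1 − 0.593333) = −0.75 ln(0.406667)
  = −0.75 × (-0.899761) = 0.674821 substitutions/site.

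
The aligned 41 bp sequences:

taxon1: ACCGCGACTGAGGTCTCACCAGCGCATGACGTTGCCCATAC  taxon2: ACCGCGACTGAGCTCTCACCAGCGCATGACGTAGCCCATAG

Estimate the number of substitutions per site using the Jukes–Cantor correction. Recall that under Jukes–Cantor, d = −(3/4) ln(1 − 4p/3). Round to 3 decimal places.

The sequences differ at 3 of 41 sites (13, 33, 41), so p = 3/41 ≈ 0.073171.
d = −(3/4) ln(1 − 4p/3) = −0.75 ln(1 − 0.097561) = −0.75 ln(0.902439)
  = −0.75 × (-0.102654) = 0.076991 substitutions/site.

0.077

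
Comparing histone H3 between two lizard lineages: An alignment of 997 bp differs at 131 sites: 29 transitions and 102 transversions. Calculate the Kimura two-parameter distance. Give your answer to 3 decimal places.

0.145

P = 29/997 ≈ 0.029087 and Q = 102/997 ≈ 0.102307.
Under the Kimura two-parameter model, d = −½ ln(1 − 2P − Q) − ¼ ln(1 − 2Q).
1 − 2P − Q = 0.839519, giving −½ ln(0.839519) = 0.087463.
1 − 2Q = 0.795386, giving −¼ ln(0.795386) = 0.057232.
d = 0.087463 + 0.057232 = 0.144695.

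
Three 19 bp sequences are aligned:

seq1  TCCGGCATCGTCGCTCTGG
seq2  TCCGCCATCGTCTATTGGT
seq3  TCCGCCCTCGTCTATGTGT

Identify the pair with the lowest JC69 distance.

seq1–seq2: 6/19 differ, p = 0.316, d = 0.410.
seq1–seq3: 6/19 differ, p = 0.316, d = 0.410.
seq2–seq3: 3/19 differ, p = 0.158, d = 0.177.
The smallest distance is between seq2 and seq3.

seq2 and seq3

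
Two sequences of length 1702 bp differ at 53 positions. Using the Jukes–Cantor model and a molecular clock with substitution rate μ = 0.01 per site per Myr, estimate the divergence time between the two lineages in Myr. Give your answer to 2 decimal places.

1.59

p = 53/1702 ≈ 0.03114.
d = −(3/4) ln(1 − 4p/3) = −0.75 ln(1 − 0.04152) = −0.75 ln(0.95848)
  = −0.75 × (-0.042407) = 0.031805 substitutions/site.
Under a molecular clock d = 2μt, so t = d/(2μ) = 0.031805 / (2 × 0.01) = 1.59 Myr.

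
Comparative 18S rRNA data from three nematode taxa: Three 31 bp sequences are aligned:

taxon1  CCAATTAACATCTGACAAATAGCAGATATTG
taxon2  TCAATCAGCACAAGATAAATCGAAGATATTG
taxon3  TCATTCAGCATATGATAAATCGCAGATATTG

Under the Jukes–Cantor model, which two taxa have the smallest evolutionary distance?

taxon2 and taxon3

taxon1–taxon2: 9/31 differ, p = 0.290, d = 0.367.
taxon1–taxon3: 7/31 differ, p = 0.226, d = 0.269.
taxon2–taxon3: 4/31 differ, p = 0.129, d = 0.142.
The smallest distance is between taxon2 and taxon3.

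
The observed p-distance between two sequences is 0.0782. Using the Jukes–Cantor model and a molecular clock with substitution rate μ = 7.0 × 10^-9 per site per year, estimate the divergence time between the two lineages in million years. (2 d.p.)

5.90

d = −(3/4) ln(1 − 4p/3) = −0.75 ln(1 − 0.104267) = −0.75 ln(0.895733)
  = −0.75 × (-0.110113) = 0.082585 substitutions/site.
Under a molecular clock d = 2μt, so t = d/(2μ) = 0.082585 / (2 × 7.0 × 10^-9) = 5.90 million years.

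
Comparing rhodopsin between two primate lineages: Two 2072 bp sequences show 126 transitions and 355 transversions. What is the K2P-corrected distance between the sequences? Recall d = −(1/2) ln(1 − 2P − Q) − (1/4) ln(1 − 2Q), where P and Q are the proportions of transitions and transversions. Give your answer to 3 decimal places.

P = 126/2072 ≈ 0.060811 and Q = 355/2072 ≈ 0.171332.
Under the Kimura two-parameter model, d = −½ ln(1 − 2P − Q) − ¼ ln(1 − 2Q).
1 − 2P − Q = 0.707046, giving −½ ln(0.707046) = 0.173330.
1 − 2Q = 0.657336, giving −¼ ln(0.657336) = 0.104890.
d = 0.173330 + 0.104890 = 0.278220.

0.278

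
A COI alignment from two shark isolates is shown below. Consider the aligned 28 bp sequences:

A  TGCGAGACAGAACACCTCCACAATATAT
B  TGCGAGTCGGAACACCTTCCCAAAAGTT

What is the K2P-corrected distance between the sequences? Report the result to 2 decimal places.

0.30

Of 28 sites, 2 differences are transitions and 5 are transversions, so P = 2/28 ≈ 0.071429 and Q = 5/28 ≈ 0.178571.
Under the Kimura two-parameter model, d = −½ ln(1 − 2P − Q) − ¼ ln(1 − 2Q).
1 − 2P − Q = 0.678571, giving −½ ln(0.678571) = 0.193883.
1 − 2Q = 0.642858, giving −¼ ln(0.642858) = 0.110458.
d = 0.193883 + 0.110458 = 0.304341.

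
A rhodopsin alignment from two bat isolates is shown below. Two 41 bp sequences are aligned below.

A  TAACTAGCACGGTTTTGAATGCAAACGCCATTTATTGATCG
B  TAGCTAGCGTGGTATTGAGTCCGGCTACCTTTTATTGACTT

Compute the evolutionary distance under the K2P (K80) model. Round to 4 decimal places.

0.5404

Of 41 sites, 10 differences are transitions and 5 are transversions, so P = 10/41 ≈ 0.243902 and Q = 5/41 ≈ 0.121951.
Under the Kimura two-parameter model, d = −½ ln(1 − 2P − Q) − ¼ ln(1 − 2Q).
1 − 2P − Q = 0.390245, giving −½ ln(0.390245) = 0.470490.
1 − 2Q = 0.756098, giving −¼ ln(0.756098) = 0.069896.
d = 0.470490 + 0.069896 = 0.540386.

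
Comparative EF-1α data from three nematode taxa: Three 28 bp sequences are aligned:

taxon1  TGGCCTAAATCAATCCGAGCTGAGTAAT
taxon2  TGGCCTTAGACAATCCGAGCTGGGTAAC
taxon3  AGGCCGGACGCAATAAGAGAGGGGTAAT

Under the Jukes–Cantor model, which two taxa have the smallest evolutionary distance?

taxon1 and taxon2

taxon1–taxon2: 5/28 differ, p = 0.179, d = 0.204.
taxon1–taxon3: 10/28 differ, p = 0.357, d = 0.485.
taxon2–taxon3: 10/28 differ, p = 0.357, d = 0.485.
The smallest distance is between taxon1 and taxon2.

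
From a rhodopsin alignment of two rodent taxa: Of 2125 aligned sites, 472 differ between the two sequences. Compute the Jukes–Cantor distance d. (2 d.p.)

p = 472/2125 ≈ 0.222118.
d = −(3/4) ln(1 − 4p/3) = −0.75 ln(1 − 0.296157) = −0.75 ln(0.703843)
  = −0.75 × (-0.351200) = 0.263400 substitutions/site.

0.26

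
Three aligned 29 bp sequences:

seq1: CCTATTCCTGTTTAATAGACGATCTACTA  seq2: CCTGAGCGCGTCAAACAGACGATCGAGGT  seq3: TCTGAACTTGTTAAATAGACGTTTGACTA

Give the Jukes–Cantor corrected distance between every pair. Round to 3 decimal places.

seq1–seq2: 12/29 sites differ → p ≈ 0.413793, d = −0.75 ln(1 − 0.551724) = 0.601760 ≈ 0.602.
seq1–seq3: 9/29 sites differ → p ≈ 0.310345, d = −0.75 ln(1 − 0.413793) = 0.400562 ≈ 0.401.
seq2–seq3: 11/29 sites differ → p ≈ 0.37931, d = −0.75 ln(1 − 0.505747) = 0.528531 ≈ 0.529.

d(seq1,seq2) = 0.602, d(seq1,seq3) = 0.401, d(seq2,seq3) = 0.529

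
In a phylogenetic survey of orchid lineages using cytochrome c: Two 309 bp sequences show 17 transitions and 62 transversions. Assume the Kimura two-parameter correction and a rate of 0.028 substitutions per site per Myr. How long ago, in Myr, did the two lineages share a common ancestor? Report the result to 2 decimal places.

5.61

P = 17/309 ≈ 0.055016 and Q = 62/309 ≈ 0.200647.
Under the Kimura two-parameter model, d = −½ ln(1 − 2P − Q) − ¼ ln(1 − 2Q).
1 − 2P − Q = 0.689321, giving −½ ln(0.689321) = 0.186024.
1 − 2Q = 0.598706, giving −¼ ln(0.598706) = 0.128246.
d = 0.186024 + 0.128246 = 0.314270.
Under a molecular clock d = 2μt, so t = d/(2μ) = 0.314270 / (2 × 0.028) = 5.61 Myr.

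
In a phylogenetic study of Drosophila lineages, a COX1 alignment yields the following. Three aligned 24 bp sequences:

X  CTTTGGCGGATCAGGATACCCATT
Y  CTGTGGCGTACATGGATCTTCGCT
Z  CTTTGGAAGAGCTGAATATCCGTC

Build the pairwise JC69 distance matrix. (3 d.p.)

d(X,Y) = 0.608, d(X,Z) = 0.441, d(Y,Z) = 0.708

X–Y: 10/24 sites differ → p ≈ 0.416667, d = −0.75 ln(1 − 0.555556) = 0.608198 ≈ 0.608.
X–Z: 8/24 sites differ → p ≈ 0.333333, d = −0.75 ln(1 − 0.444444) = 0.440839 ≈ 0.441.
Y–Z: 11/24 sites differ → p ≈ 0.458333, d = −0.75 ln(1 − 0.611111) = 0.708346 ≈ 0.708.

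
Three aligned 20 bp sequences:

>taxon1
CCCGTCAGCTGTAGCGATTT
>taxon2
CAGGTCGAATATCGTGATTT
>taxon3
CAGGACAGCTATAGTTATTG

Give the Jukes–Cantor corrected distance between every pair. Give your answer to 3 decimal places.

d(taxon1,taxon2) = 0.572, d(taxon1,taxon3) = 0.471, d(taxon2,taxon3) = 0.471

taxon1–taxon2: 8/20 sites differ → p = 0.4, d = −0.75 ln(1 − 0.533333) = 0.571605 ≈ 0.572.
taxon1–taxon3: 7/20 sites differ → p = 0.35, d = −0.75 ln(1 − 0.466667) = 0.471457 ≈ 0.471.
taxon2–taxon3: 7/20 sites differ → p = 0.35, d = −0.75 ln(1 − 0.466667) = 0.471457 ≈ 0.471.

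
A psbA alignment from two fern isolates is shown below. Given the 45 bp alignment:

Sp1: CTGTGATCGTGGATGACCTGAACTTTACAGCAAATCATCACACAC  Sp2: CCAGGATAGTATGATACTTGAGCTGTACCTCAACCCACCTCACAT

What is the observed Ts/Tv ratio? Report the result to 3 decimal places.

Transitions are A↔G and C↔T; transversions are all other mismatches.
Transitions: 9. Transversions: 10.
R = 9/10 = 0.900.

0.900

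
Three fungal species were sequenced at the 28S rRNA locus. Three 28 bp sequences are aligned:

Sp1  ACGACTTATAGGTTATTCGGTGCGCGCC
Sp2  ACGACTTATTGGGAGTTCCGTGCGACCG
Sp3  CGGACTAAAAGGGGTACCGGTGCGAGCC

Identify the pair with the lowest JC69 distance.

Sp1–Sp2: 8/28 differ, p = 0.286, d = 0.360.
Sp1–Sp3: 10/28 differ, p = 0.357, d = 0.485.
Sp2–Sp3: 12/28 differ, p = 0.429, d = 0.635.
The smallest distance is between Sp1 and Sp2.

Sp1 and Sp2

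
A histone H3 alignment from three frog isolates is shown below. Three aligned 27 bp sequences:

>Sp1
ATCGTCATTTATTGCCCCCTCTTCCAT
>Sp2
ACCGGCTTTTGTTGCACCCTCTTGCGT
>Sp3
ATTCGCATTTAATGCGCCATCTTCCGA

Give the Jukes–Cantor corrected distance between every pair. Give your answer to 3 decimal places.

Sp1–Sp2: 7/27 sites differ → p ≈ 0.259259, d = −0.75 ln(1 − 0.345679) = 0.318118 ≈ 0.318.
Sp1–Sp3: 8/27 sites differ → p ≈ 0.296296, d = −0.75 ln(1 − 0.395061) = 0.376971 ≈ 0.377.
Sp2–Sp3: 10/27 sites differ → p ≈ 0.37037, d = −0.75 ln(1 − 0.493827) = 0.510658 ≈ 0.511.

d(Sp1,Sp2) = 0.318, d(Sp1,Sp3) = 0.377, d(Sp2,Sp3) = 0.511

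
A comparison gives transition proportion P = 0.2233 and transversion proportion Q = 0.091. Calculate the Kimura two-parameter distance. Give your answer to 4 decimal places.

0.4359

Under the Kimura two-parameter model, d = −½ ln(1 − 2P − Q) − ¼ ln(1 − 2Q).
1 − 2P − Q = 0.4624, giving −½ ln(0.4624) = 0.385662.
1 − 2Q = 0.818, giving −¼ ln(0.818) = 0.050223.
d = 0.385662 + 0.050223 = 0.435885.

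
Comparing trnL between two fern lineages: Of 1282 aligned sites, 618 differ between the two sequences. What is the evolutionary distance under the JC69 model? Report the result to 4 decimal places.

p = 618/1282 ≈ 0.482059.
d = −(3/4) ln(1 − 4p/3) = −0.75 ln(1 − 0.642745) = −0.75 ln(0.357255)
  = −0.75 × (-1.029305) = 0.771979 substitutions/site.

0.7720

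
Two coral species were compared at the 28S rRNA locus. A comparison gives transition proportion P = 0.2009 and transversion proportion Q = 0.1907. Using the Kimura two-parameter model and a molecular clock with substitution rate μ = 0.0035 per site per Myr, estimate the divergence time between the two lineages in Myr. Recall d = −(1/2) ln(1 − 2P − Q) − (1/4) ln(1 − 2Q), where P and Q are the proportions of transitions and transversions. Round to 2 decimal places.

Under the Kimura two-parameter model, d = −½ ln(1 − 2P − Q) − ¼ ln(1 − 2Q).
1 − 2P − Q = 0.4075, giving −½ ln(0.4075) = 0.448857.
1 − 2Q = 0.6186, giving −¼ ln(0.6186) = 0.120074.
d = 0.448857 + 0.120074 = 0.568931.
Under a molecular clock d = 2μt, so t = d/(2μ) = 0.568931 / (2 × 0.0035) = 81.28 Myr.

81.28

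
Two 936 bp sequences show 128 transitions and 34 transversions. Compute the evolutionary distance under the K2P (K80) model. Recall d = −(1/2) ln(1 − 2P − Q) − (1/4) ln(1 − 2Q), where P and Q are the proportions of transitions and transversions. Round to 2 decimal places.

P = 128/936 ≈ 0.136752 and Q = 34/936 ≈ 0.036325.
Under the Kimura two-parameter model, d = −½ ln(1 − 2P − Q) − ¼ ln(1 − 2Q).
1 − 2P − Q = 0.690171, giving −½ ln(0.690171) = 0.185408.
1 − 2Q = 0.92735, giving −¼ ln(0.92735) = 0.018856.
d = 0.185408 + 0.018856 = 0.204264.

0.20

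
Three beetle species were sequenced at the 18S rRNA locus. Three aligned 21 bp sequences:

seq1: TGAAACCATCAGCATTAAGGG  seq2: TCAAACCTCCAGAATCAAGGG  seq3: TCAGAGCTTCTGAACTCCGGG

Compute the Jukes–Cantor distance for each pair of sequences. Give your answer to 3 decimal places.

seq1–seq2: 5/21 sites differ → p ≈ 0.238095, d = −0.75 ln(1 − 0.31746) = 0.286451 ≈ 0.286.
seq1–seq3: 9/21 sites differ → p ≈ 0.428571, d = −0.75 ln(1 − 0.571428) = 0.635472 ≈ 0.635.
seq2–seq3: 8/21 sites differ → p ≈ 0.380952, d = −0.75 ln(1 − 0.507936) = 0.531860 ≈ 0.532.

d(seq1,seq2) = 0.286, d(seq1,seq3) = 0.635, d(seq2,seq3) = 0.532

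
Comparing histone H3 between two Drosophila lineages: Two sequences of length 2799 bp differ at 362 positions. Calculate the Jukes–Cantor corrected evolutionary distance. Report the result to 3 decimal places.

p = 362/2799 ≈ 0.129332.
d = −(3/4) ln(1 − 4p/3) = −0.75 ln(1 − 0.172443) = −0.75 ln(0.827557)
  = −0.75 × (-0.189277) = 0.141958 substitutions/site.

0.142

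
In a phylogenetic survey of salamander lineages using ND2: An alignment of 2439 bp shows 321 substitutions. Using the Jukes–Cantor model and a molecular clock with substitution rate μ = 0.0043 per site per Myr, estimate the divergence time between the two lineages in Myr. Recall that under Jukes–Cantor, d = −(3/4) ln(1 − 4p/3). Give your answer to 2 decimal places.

16.83

p = 321/2439 ≈ 0.131611.
d = −(3/4) ln(1 − 4p/3) = −0.75 ln(1 − 0.175481) = −0.75 ln(0.824519)
  = −0.75 × (-0.192955) = 0.144716 substitutions/site.
Under a molecular clock d = 2μt, so t = d/(2μ) = 0.144716 / (2 × 0.0043) = 16.83 Myr.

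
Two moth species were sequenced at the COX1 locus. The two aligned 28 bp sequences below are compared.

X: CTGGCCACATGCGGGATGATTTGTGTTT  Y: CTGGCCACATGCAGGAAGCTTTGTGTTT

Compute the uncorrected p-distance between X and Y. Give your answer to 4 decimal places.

The sequences differ at 3 of 28 positions (sites 13, 17, 19).
p = 3/28 = 0.107142… ≈ 0.1071 (to 4 d.p.).

0.1071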